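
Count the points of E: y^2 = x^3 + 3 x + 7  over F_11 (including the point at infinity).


For each x in F_11, count y with y^2 = x^3 + 3 x + 7 mod 11:
  x = 1: RHS = 0, y in [0]  -> 1 point(s)
  x = 5: RHS = 4, y in [2, 9]  -> 2 point(s)
  x = 8: RHS = 4, y in [2, 9]  -> 2 point(s)
  x = 9: RHS = 4, y in [2, 9]  -> 2 point(s)
  x = 10: RHS = 3, y in [5, 6]  -> 2 point(s)
Affine points: 9. Add the point at infinity: total = 10.

#E(F_11) = 10


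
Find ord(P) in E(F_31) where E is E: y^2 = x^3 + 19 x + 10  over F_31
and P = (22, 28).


Compute successive multiples of P until we hit O:
  1P = (22, 28)
  2P = (20, 19)
  3P = (17, 10)
  4P = (0, 14)
  5P = (3, 1)
  6P = (13, 6)
  7P = (28, 9)
  8P = (16, 15)
  ... (continuing to 28P)
  28P = O

ord(P) = 28


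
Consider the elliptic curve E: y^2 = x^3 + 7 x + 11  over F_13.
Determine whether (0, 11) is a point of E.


Check whether y^2 = x^3 + 7 x + 11 (mod 13) for (x, y) = (0, 11).
LHS: y^2 = 11^2 mod 13 = 4
RHS: x^3 + 7 x + 11 = 0^3 + 7*0 + 11 mod 13 = 11
LHS != RHS

No, not on the curve


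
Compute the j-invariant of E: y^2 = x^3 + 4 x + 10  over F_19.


Delta = -16(4 a^3 + 27 b^2) mod 19 = 14
-1728 * (4 a)^3 = -1728 * (4*4)^3 mod 19 = 11
j = 11 * 14^(-1) mod 19 = 13

j = 13 (mod 19)


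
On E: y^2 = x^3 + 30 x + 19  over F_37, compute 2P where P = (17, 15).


Doubling: s = (3 x1^2 + a) / (2 y1)
s = (3*17^2 + 30) / (2*15) mod 37 = 4
x3 = s^2 - 2 x1 mod 37 = 4^2 - 2*17 = 19
y3 = s (x1 - x3) - y1 mod 37 = 4 * (17 - 19) - 15 = 14

2P = (19, 14)


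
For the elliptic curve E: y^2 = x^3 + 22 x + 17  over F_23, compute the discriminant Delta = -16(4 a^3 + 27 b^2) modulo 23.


4 a^3 + 27 b^2 = 4*22^3 + 27*17^2 = 42592 + 7803 = 50395
Delta = -16 * (50395) = -806320
Delta mod 23 = 14

Delta = 14 (mod 23)


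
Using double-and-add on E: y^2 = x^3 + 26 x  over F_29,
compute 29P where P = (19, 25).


k = 29 = 11101_2 (binary, LSB first: 10111)
Double-and-add from P = (19, 25):
  bit 0 = 1: acc = O + (19, 25) = (19, 25)
  bit 1 = 0: acc unchanged = (19, 25)
  bit 2 = 1: acc = (19, 25) + (20, 9) = (14, 11)
  bit 3 = 1: acc = (14, 11) + (25, 21) = (10, 19)
  bit 4 = 1: acc = (10, 19) + (9, 21) = (14, 18)

29P = (14, 18)


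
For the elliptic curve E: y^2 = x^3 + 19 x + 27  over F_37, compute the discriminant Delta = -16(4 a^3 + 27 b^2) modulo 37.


4 a^3 + 27 b^2 = 4*19^3 + 27*27^2 = 27436 + 19683 = 47119
Delta = -16 * (47119) = -753904
Delta mod 37 = 8

Delta = 8 (mod 37)


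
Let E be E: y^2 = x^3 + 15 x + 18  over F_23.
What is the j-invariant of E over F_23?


Delta = -16(4 a^3 + 27 b^2) mod 23 = 3
-1728 * (4 a)^3 = -1728 * (4*15)^3 mod 23 = 2
j = 2 * 3^(-1) mod 23 = 16

j = 16 (mod 23)


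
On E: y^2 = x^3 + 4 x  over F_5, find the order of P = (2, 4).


Compute successive multiples of P until we hit O:
  1P = (2, 4)
  2P = (0, 0)
  3P = (2, 1)
  4P = O

ord(P) = 4


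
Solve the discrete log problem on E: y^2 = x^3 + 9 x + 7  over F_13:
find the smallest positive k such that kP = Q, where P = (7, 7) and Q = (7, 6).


Enumerate multiples of P until we hit Q = (7, 6):
  1P = (7, 7)
  2P = (12, 6)
  3P = (6, 11)
  4P = (3, 3)
  5P = (4, 9)
  6P = (1, 2)
  7P = (1, 11)
  8P = (4, 4)
  9P = (3, 10)
  10P = (6, 2)
  11P = (12, 7)
  12P = (7, 6)
Match found at i = 12.

k = 12


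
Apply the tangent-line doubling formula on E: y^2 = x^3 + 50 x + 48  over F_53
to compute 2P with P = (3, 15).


Doubling: s = (3 x1^2 + a) / (2 y1)
s = (3*3^2 + 50) / (2*15) mod 53 = 22
x3 = s^2 - 2 x1 mod 53 = 22^2 - 2*3 = 1
y3 = s (x1 - x3) - y1 mod 53 = 22 * (3 - 1) - 15 = 29

2P = (1, 29)


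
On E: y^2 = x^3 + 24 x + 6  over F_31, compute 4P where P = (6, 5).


k = 4 = 100_2 (binary, LSB first: 001)
Double-and-add from P = (6, 5):
  bit 0 = 0: acc unchanged = O
  bit 1 = 0: acc unchanged = O
  bit 2 = 1: acc = O + (6, 5) = (6, 5)

4P = (6, 5)


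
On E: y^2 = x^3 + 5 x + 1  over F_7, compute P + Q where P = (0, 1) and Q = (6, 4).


P != Q, so use the chord formula.
s = (y2 - y1) / (x2 - x1) = (3) / (6) mod 7 = 4
x3 = s^2 - x1 - x2 mod 7 = 4^2 - 0 - 6 = 3
y3 = s (x1 - x3) - y1 mod 7 = 4 * (0 - 3) - 1 = 1

P + Q = (3, 1)


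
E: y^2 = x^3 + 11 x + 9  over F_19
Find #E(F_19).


For each x in F_19, count y with y^2 = x^3 + 11 x + 9 mod 19:
  x = 0: RHS = 9, y in [3, 16]  -> 2 point(s)
  x = 2: RHS = 1, y in [1, 18]  -> 2 point(s)
  x = 6: RHS = 6, y in [5, 14]  -> 2 point(s)
  x = 7: RHS = 11, y in [7, 12]  -> 2 point(s)
  x = 8: RHS = 1, y in [1, 18]  -> 2 point(s)
  x = 9: RHS = 1, y in [1, 18]  -> 2 point(s)
  x = 10: RHS = 17, y in [6, 13]  -> 2 point(s)
  x = 11: RHS = 17, y in [6, 13]  -> 2 point(s)
  x = 12: RHS = 7, y in [8, 11]  -> 2 point(s)
  x = 14: RHS = 0, y in [0]  -> 1 point(s)
  x = 16: RHS = 6, y in [5, 14]  -> 2 point(s)
  x = 17: RHS = 17, y in [6, 13]  -> 2 point(s)
  x = 18: RHS = 16, y in [4, 15]  -> 2 point(s)
Affine points: 25. Add the point at infinity: total = 26.

#E(F_19) = 26


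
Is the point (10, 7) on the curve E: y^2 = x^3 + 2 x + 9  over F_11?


Check whether y^2 = x^3 + 2 x + 9 (mod 11) for (x, y) = (10, 7).
LHS: y^2 = 7^2 mod 11 = 5
RHS: x^3 + 2 x + 9 = 10^3 + 2*10 + 9 mod 11 = 6
LHS != RHS

No, not on the curve


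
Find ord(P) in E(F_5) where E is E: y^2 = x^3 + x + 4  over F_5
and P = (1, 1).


Compute successive multiples of P until we hit O:
  1P = (1, 1)
  2P = (2, 2)
  3P = (3, 2)
  4P = (0, 2)
  5P = (0, 3)
  6P = (3, 3)
  7P = (2, 3)
  8P = (1, 4)
  ... (continuing to 9P)
  9P = O

ord(P) = 9


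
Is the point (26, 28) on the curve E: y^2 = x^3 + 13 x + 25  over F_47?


Check whether y^2 = x^3 + 13 x + 25 (mod 47) for (x, y) = (26, 28).
LHS: y^2 = 28^2 mod 47 = 32
RHS: x^3 + 13 x + 25 = 26^3 + 13*26 + 25 mod 47 = 32
LHS = RHS

Yes, on the curve


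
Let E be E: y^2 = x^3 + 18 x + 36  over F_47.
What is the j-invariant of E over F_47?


Delta = -16(4 a^3 + 27 b^2) mod 47 = 18
-1728 * (4 a)^3 = -1728 * (4*18)^3 mod 47 = 43
j = 43 * 18^(-1) mod 47 = 5

j = 5 (mod 47)


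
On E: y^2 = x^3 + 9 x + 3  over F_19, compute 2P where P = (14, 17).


k = 2 = 10_2 (binary, LSB first: 01)
Double-and-add from P = (14, 17):
  bit 0 = 0: acc unchanged = O
  bit 1 = 1: acc = O + (14, 2) = (14, 2)

2P = (14, 2)


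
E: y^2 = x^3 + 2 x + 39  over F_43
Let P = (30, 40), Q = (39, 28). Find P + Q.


P != Q, so use the chord formula.
s = (y2 - y1) / (x2 - x1) = (31) / (9) mod 43 = 13
x3 = s^2 - x1 - x2 mod 43 = 13^2 - 30 - 39 = 14
y3 = s (x1 - x3) - y1 mod 43 = 13 * (30 - 14) - 40 = 39

P + Q = (14, 39)


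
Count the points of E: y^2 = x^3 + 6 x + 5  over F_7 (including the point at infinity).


For each x in F_7, count y with y^2 = x^3 + 6 x + 5 mod 7:
  x = 2: RHS = 4, y in [2, 5]  -> 2 point(s)
  x = 3: RHS = 1, y in [1, 6]  -> 2 point(s)
  x = 4: RHS = 2, y in [3, 4]  -> 2 point(s)
Affine points: 6. Add the point at infinity: total = 7.

#E(F_7) = 7


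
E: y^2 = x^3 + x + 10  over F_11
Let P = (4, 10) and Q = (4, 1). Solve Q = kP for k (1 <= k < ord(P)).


Enumerate multiples of P until we hit Q = (4, 1):
  1P = (4, 10)
  2P = (1, 10)
  3P = (6, 1)
  4P = (2, 3)
  5P = (9, 0)
  6P = (2, 8)
  7P = (6, 10)
  8P = (1, 1)
  9P = (4, 1)
Match found at i = 9.

k = 9


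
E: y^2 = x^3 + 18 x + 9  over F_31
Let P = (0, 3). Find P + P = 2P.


Doubling: s = (3 x1^2 + a) / (2 y1)
s = (3*0^2 + 18) / (2*3) mod 31 = 3
x3 = s^2 - 2 x1 mod 31 = 3^2 - 2*0 = 9
y3 = s (x1 - x3) - y1 mod 31 = 3 * (0 - 9) - 3 = 1

2P = (9, 1)


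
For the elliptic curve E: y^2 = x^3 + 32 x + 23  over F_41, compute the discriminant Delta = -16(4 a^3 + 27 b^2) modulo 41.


4 a^3 + 27 b^2 = 4*32^3 + 27*23^2 = 131072 + 14283 = 145355
Delta = -16 * (145355) = -2325680
Delta mod 41 = 4

Delta = 4 (mod 41)


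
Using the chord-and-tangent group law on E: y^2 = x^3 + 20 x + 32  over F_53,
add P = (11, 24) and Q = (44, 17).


P != Q, so use the chord formula.
s = (y2 - y1) / (x2 - x1) = (46) / (33) mod 53 = 3
x3 = s^2 - x1 - x2 mod 53 = 3^2 - 11 - 44 = 7
y3 = s (x1 - x3) - y1 mod 53 = 3 * (11 - 7) - 24 = 41

P + Q = (7, 41)


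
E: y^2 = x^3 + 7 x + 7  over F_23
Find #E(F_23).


For each x in F_23, count y with y^2 = x^3 + 7 x + 7 mod 23:
  x = 2: RHS = 6, y in [11, 12]  -> 2 point(s)
  x = 3: RHS = 9, y in [3, 20]  -> 2 point(s)
  x = 5: RHS = 6, y in [11, 12]  -> 2 point(s)
  x = 6: RHS = 12, y in [9, 14]  -> 2 point(s)
  x = 7: RHS = 8, y in [10, 13]  -> 2 point(s)
  x = 8: RHS = 0, y in [0]  -> 1 point(s)
  x = 11: RHS = 12, y in [9, 14]  -> 2 point(s)
  x = 12: RHS = 2, y in [5, 18]  -> 2 point(s)
  x = 13: RHS = 18, y in [8, 15]  -> 2 point(s)
  x = 16: RHS = 6, y in [11, 12]  -> 2 point(s)
  x = 17: RHS = 2, y in [5, 18]  -> 2 point(s)
  x = 18: RHS = 8, y in [10, 13]  -> 2 point(s)
  x = 21: RHS = 8, y in [10, 13]  -> 2 point(s)
Affine points: 25. Add the point at infinity: total = 26.

#E(F_23) = 26


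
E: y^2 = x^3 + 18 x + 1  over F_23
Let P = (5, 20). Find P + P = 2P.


Doubling: s = (3 x1^2 + a) / (2 y1)
s = (3*5^2 + 18) / (2*20) mod 23 = 19
x3 = s^2 - 2 x1 mod 23 = 19^2 - 2*5 = 6
y3 = s (x1 - x3) - y1 mod 23 = 19 * (5 - 6) - 20 = 7

2P = (6, 7)


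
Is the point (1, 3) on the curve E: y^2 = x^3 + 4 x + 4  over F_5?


Check whether y^2 = x^3 + 4 x + 4 (mod 5) for (x, y) = (1, 3).
LHS: y^2 = 3^2 mod 5 = 4
RHS: x^3 + 4 x + 4 = 1^3 + 4*1 + 4 mod 5 = 4
LHS = RHS

Yes, on the curve


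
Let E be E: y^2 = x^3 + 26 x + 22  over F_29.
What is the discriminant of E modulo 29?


4 a^3 + 27 b^2 = 4*26^3 + 27*22^2 = 70304 + 13068 = 83372
Delta = -16 * (83372) = -1333952
Delta mod 29 = 19

Delta = 19 (mod 29)


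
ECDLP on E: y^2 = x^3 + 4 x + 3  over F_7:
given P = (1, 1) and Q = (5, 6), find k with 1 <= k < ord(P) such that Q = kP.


Enumerate multiples of P until we hit Q = (5, 6):
  1P = (1, 1)
  2P = (5, 6)
Match found at i = 2.

k = 2


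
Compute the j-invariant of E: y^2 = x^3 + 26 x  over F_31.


Delta = -16(4 a^3 + 27 b^2) mod 31 = 2
-1728 * (4 a)^3 = -1728 * (4*26)^3 mod 31 = 15
j = 15 * 2^(-1) mod 31 = 23

j = 23 (mod 31)


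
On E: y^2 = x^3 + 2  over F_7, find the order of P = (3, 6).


Compute successive multiples of P until we hit O:
  1P = (3, 6)
  2P = (3, 1)
  3P = O

ord(P) = 3


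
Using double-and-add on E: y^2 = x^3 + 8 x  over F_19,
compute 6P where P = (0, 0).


k = 6 = 110_2 (binary, LSB first: 011)
Double-and-add from P = (0, 0):
  bit 0 = 0: acc unchanged = O
  bit 1 = 1: acc = O + O = O
  bit 2 = 1: acc = O + O = O

6P = O


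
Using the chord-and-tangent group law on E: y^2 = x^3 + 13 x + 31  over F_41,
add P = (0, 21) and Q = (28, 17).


P != Q, so use the chord formula.
s = (y2 - y1) / (x2 - x1) = (37) / (28) mod 41 = 35
x3 = s^2 - x1 - x2 mod 41 = 35^2 - 0 - 28 = 8
y3 = s (x1 - x3) - y1 mod 41 = 35 * (0 - 8) - 21 = 27

P + Q = (8, 27)


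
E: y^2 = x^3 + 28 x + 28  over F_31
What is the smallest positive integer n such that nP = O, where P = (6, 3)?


Compute successive multiples of P until we hit O:
  1P = (6, 3)
  2P = (23, 25)
  3P = (7, 3)
  4P = (18, 28)
  5P = (15, 17)
  6P = (4, 7)
  7P = (25, 4)
  8P = (14, 8)
  ... (continuing to 39P)
  39P = O

ord(P) = 39


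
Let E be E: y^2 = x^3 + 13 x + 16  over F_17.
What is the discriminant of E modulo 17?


4 a^3 + 27 b^2 = 4*13^3 + 27*16^2 = 8788 + 6912 = 15700
Delta = -16 * (15700) = -251200
Delta mod 17 = 9

Delta = 9 (mod 17)


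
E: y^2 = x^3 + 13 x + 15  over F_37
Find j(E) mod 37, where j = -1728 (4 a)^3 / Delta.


Delta = -16(4 a^3 + 27 b^2) mod 37 = 28
-1728 * (4 a)^3 = -1728 * (4*13)^3 mod 37 = 14
j = 14 * 28^(-1) mod 37 = 19

j = 19 (mod 37)


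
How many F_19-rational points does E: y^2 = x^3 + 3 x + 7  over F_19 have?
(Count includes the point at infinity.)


For each x in F_19, count y with y^2 = x^3 + 3 x + 7 mod 19:
  x = 0: RHS = 7, y in [8, 11]  -> 2 point(s)
  x = 1: RHS = 11, y in [7, 12]  -> 2 point(s)
  x = 3: RHS = 5, y in [9, 10]  -> 2 point(s)
  x = 4: RHS = 7, y in [8, 11]  -> 2 point(s)
  x = 8: RHS = 11, y in [7, 12]  -> 2 point(s)
  x = 10: RHS = 11, y in [7, 12]  -> 2 point(s)
  x = 12: RHS = 4, y in [2, 17]  -> 2 point(s)
  x = 13: RHS = 1, y in [1, 18]  -> 2 point(s)
  x = 14: RHS = 0, y in [0]  -> 1 point(s)
  x = 15: RHS = 7, y in [8, 11]  -> 2 point(s)
  x = 16: RHS = 9, y in [3, 16]  -> 2 point(s)
Affine points: 21. Add the point at infinity: total = 22.

#E(F_19) = 22


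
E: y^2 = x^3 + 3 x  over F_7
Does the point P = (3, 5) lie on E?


Check whether y^2 = x^3 + 3 x + 0 (mod 7) for (x, y) = (3, 5).
LHS: y^2 = 5^2 mod 7 = 4
RHS: x^3 + 3 x + 0 = 3^3 + 3*3 + 0 mod 7 = 1
LHS != RHS

No, not on the curve


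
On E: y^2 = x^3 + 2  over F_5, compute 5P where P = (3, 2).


k = 5 = 101_2 (binary, LSB first: 101)
Double-and-add from P = (3, 2):
  bit 0 = 1: acc = O + (3, 2) = (3, 2)
  bit 1 = 0: acc unchanged = (3, 2)
  bit 2 = 1: acc = (3, 2) + (3, 2) = (3, 3)

5P = (3, 3)


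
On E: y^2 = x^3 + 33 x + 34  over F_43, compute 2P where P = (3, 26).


Doubling: s = (3 x1^2 + a) / (2 y1)
s = (3*3^2 + 33) / (2*26) mod 43 = 21
x3 = s^2 - 2 x1 mod 43 = 21^2 - 2*3 = 5
y3 = s (x1 - x3) - y1 mod 43 = 21 * (3 - 5) - 26 = 18

2P = (5, 18)


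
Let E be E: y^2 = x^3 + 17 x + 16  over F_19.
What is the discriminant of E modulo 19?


4 a^3 + 27 b^2 = 4*17^3 + 27*16^2 = 19652 + 6912 = 26564
Delta = -16 * (26564) = -425024
Delta mod 19 = 6

Delta = 6 (mod 19)


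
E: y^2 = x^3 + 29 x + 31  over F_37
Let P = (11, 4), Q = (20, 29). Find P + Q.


P != Q, so use the chord formula.
s = (y2 - y1) / (x2 - x1) = (25) / (9) mod 37 = 11
x3 = s^2 - x1 - x2 mod 37 = 11^2 - 11 - 20 = 16
y3 = s (x1 - x3) - y1 mod 37 = 11 * (11 - 16) - 4 = 15

P + Q = (16, 15)


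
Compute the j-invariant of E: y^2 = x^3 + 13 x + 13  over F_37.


Delta = -16(4 a^3 + 27 b^2) mod 37 = 22
-1728 * (4 a)^3 = -1728 * (4*13)^3 mod 37 = 14
j = 14 * 22^(-1) mod 37 = 4

j = 4 (mod 37)


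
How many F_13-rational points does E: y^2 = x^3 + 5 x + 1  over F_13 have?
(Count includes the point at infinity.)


For each x in F_13, count y with y^2 = x^3 + 5 x + 1 mod 13:
  x = 0: RHS = 1, y in [1, 12]  -> 2 point(s)
  x = 3: RHS = 4, y in [2, 11]  -> 2 point(s)
  x = 6: RHS = 0, y in [0]  -> 1 point(s)
  x = 11: RHS = 9, y in [3, 10]  -> 2 point(s)
Affine points: 7. Add the point at infinity: total = 8.

#E(F_13) = 8


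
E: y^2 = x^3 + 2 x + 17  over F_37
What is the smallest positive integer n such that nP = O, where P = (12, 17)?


Compute successive multiples of P until we hit O:
  1P = (12, 17)
  2P = (20, 18)
  3P = (16, 1)
  4P = (25, 35)
  5P = (26, 12)
  6P = (8, 8)
  7P = (29, 28)
  8P = (21, 12)
  ... (continuing to 39P)
  39P = O

ord(P) = 39


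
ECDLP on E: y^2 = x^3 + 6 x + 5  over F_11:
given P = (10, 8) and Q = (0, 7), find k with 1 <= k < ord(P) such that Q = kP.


Enumerate multiples of P until we hit Q = (0, 7):
  1P = (10, 8)
  2P = (7, 4)
  3P = (8, 2)
  4P = (2, 5)
  5P = (0, 4)
  6P = (6, 9)
  7P = (4, 7)
  8P = (1, 10)
  9P = (1, 1)
  10P = (4, 4)
  11P = (6, 2)
  12P = (0, 7)
Match found at i = 12.

k = 12


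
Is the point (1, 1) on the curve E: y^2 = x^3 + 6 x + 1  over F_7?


Check whether y^2 = x^3 + 6 x + 1 (mod 7) for (x, y) = (1, 1).
LHS: y^2 = 1^2 mod 7 = 1
RHS: x^3 + 6 x + 1 = 1^3 + 6*1 + 1 mod 7 = 1
LHS = RHS

Yes, on the curve


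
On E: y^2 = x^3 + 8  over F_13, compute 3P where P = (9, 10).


k = 3 = 11_2 (binary, LSB first: 11)
Double-and-add from P = (9, 10):
  bit 0 = 1: acc = O + (9, 10) = (9, 10)
  bit 1 = 1: acc = (9, 10) + (7, 0) = (9, 3)

3P = (9, 3)


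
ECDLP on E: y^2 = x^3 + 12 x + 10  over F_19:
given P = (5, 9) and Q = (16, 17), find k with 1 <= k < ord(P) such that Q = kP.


Enumerate multiples of P until we hit Q = (16, 17):
  1P = (5, 9)
  2P = (16, 17)
Match found at i = 2.

k = 2


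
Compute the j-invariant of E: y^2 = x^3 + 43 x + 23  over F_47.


Delta = -16(4 a^3 + 27 b^2) mod 47 = 40
-1728 * (4 a)^3 = -1728 * (4*43)^3 mod 47 = 17
j = 17 * 40^(-1) mod 47 = 11

j = 11 (mod 47)


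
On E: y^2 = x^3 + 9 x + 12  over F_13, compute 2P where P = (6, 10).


Doubling: s = (3 x1^2 + a) / (2 y1)
s = (3*6^2 + 9) / (2*10) mod 13 = 0
x3 = s^2 - 2 x1 mod 13 = 0^2 - 2*6 = 1
y3 = s (x1 - x3) - y1 mod 13 = 0 * (6 - 1) - 10 = 3

2P = (1, 3)


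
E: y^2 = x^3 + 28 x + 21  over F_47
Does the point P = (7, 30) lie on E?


Check whether y^2 = x^3 + 28 x + 21 (mod 47) for (x, y) = (7, 30).
LHS: y^2 = 30^2 mod 47 = 7
RHS: x^3 + 28 x + 21 = 7^3 + 28*7 + 21 mod 47 = 43
LHS != RHS

No, not on the curve


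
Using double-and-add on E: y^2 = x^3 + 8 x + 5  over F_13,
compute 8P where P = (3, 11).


k = 8 = 1000_2 (binary, LSB first: 0001)
Double-and-add from P = (3, 11):
  bit 0 = 0: acc unchanged = O
  bit 1 = 0: acc unchanged = O
  bit 2 = 0: acc unchanged = O
  bit 3 = 1: acc = O + (5, 1) = (5, 1)

8P = (5, 1)


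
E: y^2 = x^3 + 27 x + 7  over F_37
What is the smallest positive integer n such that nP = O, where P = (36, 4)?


Compute successive multiples of P until we hit O:
  1P = (36, 4)
  2P = (23, 17)
  3P = (16, 13)
  4P = (21, 17)
  5P = (24, 30)
  6P = (30, 20)
  7P = (11, 28)
  8P = (31, 6)
  ... (continuing to 19P)
  19P = O

ord(P) = 19


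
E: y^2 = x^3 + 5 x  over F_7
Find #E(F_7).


For each x in F_7, count y with y^2 = x^3 + 5 x + 0 mod 7:
  x = 0: RHS = 0, y in [0]  -> 1 point(s)
  x = 2: RHS = 4, y in [2, 5]  -> 2 point(s)
  x = 3: RHS = 0, y in [0]  -> 1 point(s)
  x = 4: RHS = 0, y in [0]  -> 1 point(s)
  x = 6: RHS = 1, y in [1, 6]  -> 2 point(s)
Affine points: 7. Add the point at infinity: total = 8.

#E(F_7) = 8


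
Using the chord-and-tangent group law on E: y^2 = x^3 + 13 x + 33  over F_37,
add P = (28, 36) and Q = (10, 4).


P != Q, so use the chord formula.
s = (y2 - y1) / (x2 - x1) = (5) / (19) mod 37 = 10
x3 = s^2 - x1 - x2 mod 37 = 10^2 - 28 - 10 = 25
y3 = s (x1 - x3) - y1 mod 37 = 10 * (28 - 25) - 36 = 31

P + Q = (25, 31)


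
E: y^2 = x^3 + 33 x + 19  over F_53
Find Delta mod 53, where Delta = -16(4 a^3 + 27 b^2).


4 a^3 + 27 b^2 = 4*33^3 + 27*19^2 = 143748 + 9747 = 153495
Delta = -16 * (153495) = -2455920
Delta mod 53 = 47

Delta = 47 (mod 53)


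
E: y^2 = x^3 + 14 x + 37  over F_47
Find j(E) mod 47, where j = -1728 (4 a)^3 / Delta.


Delta = -16(4 a^3 + 27 b^2) mod 47 = 16
-1728 * (4 a)^3 = -1728 * (4*14)^3 mod 47 = 29
j = 29 * 16^(-1) mod 47 = 40

j = 40 (mod 47)


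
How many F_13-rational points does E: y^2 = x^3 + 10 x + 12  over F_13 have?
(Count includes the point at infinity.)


For each x in F_13, count y with y^2 = x^3 + 10 x + 12 mod 13:
  x = 0: RHS = 12, y in [5, 8]  -> 2 point(s)
  x = 1: RHS = 10, y in [6, 7]  -> 2 point(s)
  x = 2: RHS = 1, y in [1, 12]  -> 2 point(s)
  x = 3: RHS = 4, y in [2, 11]  -> 2 point(s)
  x = 4: RHS = 12, y in [5, 8]  -> 2 point(s)
  x = 7: RHS = 9, y in [3, 10]  -> 2 point(s)
  x = 9: RHS = 12, y in [5, 8]  -> 2 point(s)
  x = 11: RHS = 10, y in [6, 7]  -> 2 point(s)
  x = 12: RHS = 1, y in [1, 12]  -> 2 point(s)
Affine points: 18. Add the point at infinity: total = 19.

#E(F_13) = 19


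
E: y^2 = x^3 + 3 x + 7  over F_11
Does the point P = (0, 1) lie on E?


Check whether y^2 = x^3 + 3 x + 7 (mod 11) for (x, y) = (0, 1).
LHS: y^2 = 1^2 mod 11 = 1
RHS: x^3 + 3 x + 7 = 0^3 + 3*0 + 7 mod 11 = 7
LHS != RHS

No, not on the curve


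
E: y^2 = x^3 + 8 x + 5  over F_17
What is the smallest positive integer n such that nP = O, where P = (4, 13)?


Compute successive multiples of P until we hit O:
  1P = (4, 13)
  2P = (7, 8)
  3P = (5, 0)
  4P = (7, 9)
  5P = (4, 4)
  6P = O

ord(P) = 6


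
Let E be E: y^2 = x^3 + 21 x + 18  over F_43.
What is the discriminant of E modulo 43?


4 a^3 + 27 b^2 = 4*21^3 + 27*18^2 = 37044 + 8748 = 45792
Delta = -16 * (45792) = -732672
Delta mod 43 = 5

Delta = 5 (mod 43)


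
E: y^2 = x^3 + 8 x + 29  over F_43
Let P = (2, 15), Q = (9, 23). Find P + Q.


P != Q, so use the chord formula.
s = (y2 - y1) / (x2 - x1) = (8) / (7) mod 43 = 38
x3 = s^2 - x1 - x2 mod 43 = 38^2 - 2 - 9 = 14
y3 = s (x1 - x3) - y1 mod 43 = 38 * (2 - 14) - 15 = 2

P + Q = (14, 2)


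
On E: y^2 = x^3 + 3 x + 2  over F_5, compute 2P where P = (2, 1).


Doubling: s = (3 x1^2 + a) / (2 y1)
s = (3*2^2 + 3) / (2*1) mod 5 = 0
x3 = s^2 - 2 x1 mod 5 = 0^2 - 2*2 = 1
y3 = s (x1 - x3) - y1 mod 5 = 0 * (2 - 1) - 1 = 4

2P = (1, 4)


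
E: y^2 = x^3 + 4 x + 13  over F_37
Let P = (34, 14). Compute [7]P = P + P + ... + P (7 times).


k = 7 = 111_2 (binary, LSB first: 111)
Double-and-add from P = (34, 14):
  bit 0 = 1: acc = O + (34, 14) = (34, 14)
  bit 1 = 1: acc = (34, 14) + (27, 3) = (20, 8)
  bit 2 = 1: acc = (20, 8) + (30, 30) = (17, 6)

7P = (17, 6)


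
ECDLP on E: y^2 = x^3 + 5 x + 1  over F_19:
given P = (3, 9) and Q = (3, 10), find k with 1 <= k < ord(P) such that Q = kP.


Enumerate multiples of P until we hit Q = (3, 10):
  1P = (3, 9)
  2P = (11, 0)
  3P = (3, 10)
Match found at i = 3.

k = 3


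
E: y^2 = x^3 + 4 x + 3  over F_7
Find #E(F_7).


For each x in F_7, count y with y^2 = x^3 + 4 x + 3 mod 7:
  x = 1: RHS = 1, y in [1, 6]  -> 2 point(s)
  x = 3: RHS = 0, y in [0]  -> 1 point(s)
  x = 5: RHS = 1, y in [1, 6]  -> 2 point(s)
Affine points: 5. Add the point at infinity: total = 6.

#E(F_7) = 6


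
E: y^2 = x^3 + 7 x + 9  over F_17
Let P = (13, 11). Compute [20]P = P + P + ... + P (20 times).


k = 20 = 10100_2 (binary, LSB first: 00101)
Double-and-add from P = (13, 11):
  bit 0 = 0: acc unchanged = O
  bit 1 = 0: acc unchanged = O
  bit 2 = 1: acc = O + (5, 4) = (5, 4)
  bit 3 = 0: acc unchanged = (5, 4)
  bit 4 = 1: acc = (5, 4) + (0, 3) = (10, 12)

20P = (10, 12)


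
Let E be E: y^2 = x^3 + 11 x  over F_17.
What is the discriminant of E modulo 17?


4 a^3 + 27 b^2 = 4*11^3 + 27*0^2 = 5324 + 0 = 5324
Delta = -16 * (5324) = -85184
Delta mod 17 = 3

Delta = 3 (mod 17)


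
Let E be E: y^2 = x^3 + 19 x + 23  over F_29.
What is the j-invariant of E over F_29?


Delta = -16(4 a^3 + 27 b^2) mod 29 = 18
-1728 * (4 a)^3 = -1728 * (4*19)^3 mod 29 = 7
j = 7 * 18^(-1) mod 29 = 2

j = 2 (mod 29)


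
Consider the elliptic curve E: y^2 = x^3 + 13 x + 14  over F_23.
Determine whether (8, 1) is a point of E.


Check whether y^2 = x^3 + 13 x + 14 (mod 23) for (x, y) = (8, 1).
LHS: y^2 = 1^2 mod 23 = 1
RHS: x^3 + 13 x + 14 = 8^3 + 13*8 + 14 mod 23 = 9
LHS != RHS

No, not on the curve


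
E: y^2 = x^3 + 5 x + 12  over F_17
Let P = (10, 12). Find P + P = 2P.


Doubling: s = (3 x1^2 + a) / (2 y1)
s = (3*10^2 + 5) / (2*12) mod 17 = 12
x3 = s^2 - 2 x1 mod 17 = 12^2 - 2*10 = 5
y3 = s (x1 - x3) - y1 mod 17 = 12 * (10 - 5) - 12 = 14

2P = (5, 14)


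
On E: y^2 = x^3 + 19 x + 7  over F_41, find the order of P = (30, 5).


Compute successive multiples of P until we hit O:
  1P = (30, 5)
  2P = (20, 8)
  3P = (12, 6)
  4P = (9, 28)
  5P = (27, 21)
  6P = (17, 35)
  7P = (10, 34)
  8P = (3, 3)
  ... (continuing to 17P)
  17P = O

ord(P) = 17


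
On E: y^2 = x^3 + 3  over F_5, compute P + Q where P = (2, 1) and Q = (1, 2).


P != Q, so use the chord formula.
s = (y2 - y1) / (x2 - x1) = (1) / (4) mod 5 = 4
x3 = s^2 - x1 - x2 mod 5 = 4^2 - 2 - 1 = 3
y3 = s (x1 - x3) - y1 mod 5 = 4 * (2 - 3) - 1 = 0

P + Q = (3, 0)


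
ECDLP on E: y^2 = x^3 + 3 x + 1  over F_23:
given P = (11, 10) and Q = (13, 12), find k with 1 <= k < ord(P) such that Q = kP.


Enumerate multiples of P until we hit Q = (13, 12):
  1P = (11, 10)
  2P = (4, 10)
  3P = (8, 13)
  4P = (5, 7)
  5P = (13, 12)
Match found at i = 5.

k = 5


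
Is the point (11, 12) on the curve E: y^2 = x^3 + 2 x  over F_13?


Check whether y^2 = x^3 + 2 x + 0 (mod 13) for (x, y) = (11, 12).
LHS: y^2 = 12^2 mod 13 = 1
RHS: x^3 + 2 x + 0 = 11^3 + 2*11 + 0 mod 13 = 1
LHS = RHS

Yes, on the curve


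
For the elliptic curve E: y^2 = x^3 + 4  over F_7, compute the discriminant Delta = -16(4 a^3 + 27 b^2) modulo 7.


4 a^3 + 27 b^2 = 4*0^3 + 27*4^2 = 0 + 432 = 432
Delta = -16 * (432) = -6912
Delta mod 7 = 4

Delta = 4 (mod 7)


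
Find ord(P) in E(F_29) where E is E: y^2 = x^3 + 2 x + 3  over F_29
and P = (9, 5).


Compute successive multiples of P until we hit O:
  1P = (9, 5)
  2P = (24, 19)
  3P = (26, 12)
  4P = (3, 6)
  5P = (13, 15)
  6P = (6, 17)
  7P = (1, 21)
  8P = (23, 23)
  ... (continuing to 36P)
  36P = O

ord(P) = 36


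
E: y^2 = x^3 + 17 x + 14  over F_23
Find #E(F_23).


For each x in F_23, count y with y^2 = x^3 + 17 x + 14 mod 23:
  x = 1: RHS = 9, y in [3, 20]  -> 2 point(s)
  x = 3: RHS = 0, y in [0]  -> 1 point(s)
  x = 4: RHS = 8, y in [10, 13]  -> 2 point(s)
  x = 7: RHS = 16, y in [4, 19]  -> 2 point(s)
  x = 8: RHS = 18, y in [8, 15]  -> 2 point(s)
  x = 14: RHS = 6, y in [11, 12]  -> 2 point(s)
  x = 16: RHS = 12, y in [9, 14]  -> 2 point(s)
  x = 17: RHS = 18, y in [8, 15]  -> 2 point(s)
  x = 21: RHS = 18, y in [8, 15]  -> 2 point(s)
Affine points: 17. Add the point at infinity: total = 18.

#E(F_23) = 18


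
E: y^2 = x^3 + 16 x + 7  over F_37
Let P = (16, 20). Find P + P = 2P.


Doubling: s = (3 x1^2 + a) / (2 y1)
s = (3*16^2 + 16) / (2*20) mod 37 = 27
x3 = s^2 - 2 x1 mod 37 = 27^2 - 2*16 = 31
y3 = s (x1 - x3) - y1 mod 37 = 27 * (16 - 31) - 20 = 19

2P = (31, 19)


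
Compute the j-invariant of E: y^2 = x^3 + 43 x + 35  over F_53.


Delta = -16(4 a^3 + 27 b^2) mod 53 = 34
-1728 * (4 a)^3 = -1728 * (4*43)^3 mod 53 = 27
j = 27 * 34^(-1) mod 53 = 46

j = 46 (mod 53)


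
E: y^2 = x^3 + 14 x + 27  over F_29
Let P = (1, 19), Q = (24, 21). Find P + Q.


P != Q, so use the chord formula.
s = (y2 - y1) / (x2 - x1) = (2) / (23) mod 29 = 19
x3 = s^2 - x1 - x2 mod 29 = 19^2 - 1 - 24 = 17
y3 = s (x1 - x3) - y1 mod 29 = 19 * (1 - 17) - 19 = 25

P + Q = (17, 25)


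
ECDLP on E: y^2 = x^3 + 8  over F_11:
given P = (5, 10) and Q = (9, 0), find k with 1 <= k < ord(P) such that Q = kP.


Enumerate multiples of P until we hit Q = (9, 0):
  1P = (5, 10)
  2P = (2, 4)
  3P = (8, 6)
  4P = (1, 3)
  5P = (6, 2)
  6P = (9, 0)
Match found at i = 6.

k = 6


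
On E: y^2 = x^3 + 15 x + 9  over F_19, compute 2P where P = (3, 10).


k = 2 = 10_2 (binary, LSB first: 01)
Double-and-add from P = (3, 10):
  bit 0 = 0: acc unchanged = O
  bit 1 = 1: acc = O + (10, 0) = (10, 0)

2P = (10, 0)


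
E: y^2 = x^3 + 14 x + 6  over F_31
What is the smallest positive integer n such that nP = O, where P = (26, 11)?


Compute successive multiples of P until we hit O:
  1P = (26, 11)
  2P = (19, 30)
  3P = (25, 4)
  4P = (29, 30)
  5P = (23, 8)
  6P = (14, 1)
  7P = (27, 14)
  8P = (18, 13)
  ... (continuing to 25P)
  25P = O

ord(P) = 25


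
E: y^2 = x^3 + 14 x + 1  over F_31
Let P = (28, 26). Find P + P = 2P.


Doubling: s = (3 x1^2 + a) / (2 y1)
s = (3*28^2 + 14) / (2*26) mod 31 = 30
x3 = s^2 - 2 x1 mod 31 = 30^2 - 2*28 = 7
y3 = s (x1 - x3) - y1 mod 31 = 30 * (28 - 7) - 26 = 15

2P = (7, 15)


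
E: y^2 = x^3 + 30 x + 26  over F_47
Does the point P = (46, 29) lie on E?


Check whether y^2 = x^3 + 30 x + 26 (mod 47) for (x, y) = (46, 29).
LHS: y^2 = 29^2 mod 47 = 42
RHS: x^3 + 30 x + 26 = 46^3 + 30*46 + 26 mod 47 = 42
LHS = RHS

Yes, on the curve


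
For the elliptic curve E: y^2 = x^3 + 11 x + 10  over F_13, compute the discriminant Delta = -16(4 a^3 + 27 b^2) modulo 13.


4 a^3 + 27 b^2 = 4*11^3 + 27*10^2 = 5324 + 2700 = 8024
Delta = -16 * (8024) = -128384
Delta mod 13 = 4

Delta = 4 (mod 13)


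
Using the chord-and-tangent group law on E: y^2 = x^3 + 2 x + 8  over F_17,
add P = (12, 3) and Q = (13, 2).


P != Q, so use the chord formula.
s = (y2 - y1) / (x2 - x1) = (16) / (1) mod 17 = 16
x3 = s^2 - x1 - x2 mod 17 = 16^2 - 12 - 13 = 10
y3 = s (x1 - x3) - y1 mod 17 = 16 * (12 - 10) - 3 = 12

P + Q = (10, 12)


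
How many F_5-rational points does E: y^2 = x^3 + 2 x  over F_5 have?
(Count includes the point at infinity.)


For each x in F_5, count y with y^2 = x^3 + 2 x + 0 mod 5:
  x = 0: RHS = 0, y in [0]  -> 1 point(s)
Affine points: 1. Add the point at infinity: total = 2.

#E(F_5) = 2


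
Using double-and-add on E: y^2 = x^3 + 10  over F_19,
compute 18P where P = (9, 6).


k = 18 = 10010_2 (binary, LSB first: 01001)
Double-and-add from P = (9, 6):
  bit 0 = 0: acc unchanged = O
  bit 1 = 1: acc = O + (18, 16) = (18, 16)
  bit 2 = 0: acc unchanged = (18, 16)
  bit 3 = 0: acc unchanged = (18, 16)
  bit 4 = 1: acc = (18, 16) + (12, 3) = (9, 13)

18P = (9, 13)


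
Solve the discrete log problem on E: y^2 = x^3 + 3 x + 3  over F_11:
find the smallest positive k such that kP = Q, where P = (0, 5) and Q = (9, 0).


Enumerate multiples of P until we hit Q = (9, 0):
  1P = (0, 5)
  2P = (9, 0)
Match found at i = 2.

k = 2


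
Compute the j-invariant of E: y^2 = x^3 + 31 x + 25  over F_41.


Delta = -16(4 a^3 + 27 b^2) mod 41 = 25
-1728 * (4 a)^3 = -1728 * (4*31)^3 mod 41 = 35
j = 35 * 25^(-1) mod 41 = 26

j = 26 (mod 41)


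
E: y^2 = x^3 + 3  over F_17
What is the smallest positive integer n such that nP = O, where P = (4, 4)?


Compute successive multiples of P until we hit O:
  1P = (4, 4)
  2P = (11, 5)
  3P = (10, 0)
  4P = (11, 12)
  5P = (4, 13)
  6P = O

ord(P) = 6


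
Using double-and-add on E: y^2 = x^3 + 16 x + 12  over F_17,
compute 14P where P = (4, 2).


k = 14 = 1110_2 (binary, LSB first: 0111)
Double-and-add from P = (4, 2):
  bit 0 = 0: acc unchanged = O
  bit 1 = 1: acc = O + (10, 4) = (10, 4)
  bit 2 = 1: acc = (10, 4) + (6, 1) = (9, 1)
  bit 3 = 1: acc = (9, 1) + (7, 5) = (5, 8)

14P = (5, 8)


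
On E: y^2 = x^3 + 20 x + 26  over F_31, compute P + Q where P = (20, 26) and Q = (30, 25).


P != Q, so use the chord formula.
s = (y2 - y1) / (x2 - x1) = (30) / (10) mod 31 = 3
x3 = s^2 - x1 - x2 mod 31 = 3^2 - 20 - 30 = 21
y3 = s (x1 - x3) - y1 mod 31 = 3 * (20 - 21) - 26 = 2

P + Q = (21, 2)


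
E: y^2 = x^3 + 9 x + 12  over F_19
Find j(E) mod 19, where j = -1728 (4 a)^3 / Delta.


Delta = -16(4 a^3 + 27 b^2) mod 19 = 6
-1728 * (4 a)^3 = -1728 * (4*9)^3 mod 19 = 11
j = 11 * 6^(-1) mod 19 = 5

j = 5 (mod 19)


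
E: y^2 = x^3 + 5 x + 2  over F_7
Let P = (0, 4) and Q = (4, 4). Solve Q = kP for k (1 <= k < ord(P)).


Enumerate multiples of P until we hit Q = (4, 4):
  1P = (0, 4)
  2P = (4, 4)
Match found at i = 2.

k = 2


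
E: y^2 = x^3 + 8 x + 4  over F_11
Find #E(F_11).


For each x in F_11, count y with y^2 = x^3 + 8 x + 4 mod 11:
  x = 0: RHS = 4, y in [2, 9]  -> 2 point(s)
  x = 3: RHS = 0, y in [0]  -> 1 point(s)
  x = 4: RHS = 1, y in [1, 10]  -> 2 point(s)
  x = 5: RHS = 4, y in [2, 9]  -> 2 point(s)
  x = 6: RHS = 4, y in [2, 9]  -> 2 point(s)
Affine points: 9. Add the point at infinity: total = 10.

#E(F_11) = 10


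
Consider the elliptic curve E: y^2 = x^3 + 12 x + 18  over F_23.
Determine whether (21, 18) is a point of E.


Check whether y^2 = x^3 + 12 x + 18 (mod 23) for (x, y) = (21, 18).
LHS: y^2 = 18^2 mod 23 = 2
RHS: x^3 + 12 x + 18 = 21^3 + 12*21 + 18 mod 23 = 9
LHS != RHS

No, not on the curve


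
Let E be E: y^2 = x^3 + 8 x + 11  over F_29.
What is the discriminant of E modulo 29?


4 a^3 + 27 b^2 = 4*8^3 + 27*11^2 = 2048 + 3267 = 5315
Delta = -16 * (5315) = -85040
Delta mod 29 = 17

Delta = 17 (mod 29)


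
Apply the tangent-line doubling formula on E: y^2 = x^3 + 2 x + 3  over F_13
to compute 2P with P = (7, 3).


Doubling: s = (3 x1^2 + a) / (2 y1)
s = (3*7^2 + 2) / (2*3) mod 13 = 1
x3 = s^2 - 2 x1 mod 13 = 1^2 - 2*7 = 0
y3 = s (x1 - x3) - y1 mod 13 = 1 * (7 - 0) - 3 = 4

2P = (0, 4)


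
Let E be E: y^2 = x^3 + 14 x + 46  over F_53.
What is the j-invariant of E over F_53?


Delta = -16(4 a^3 + 27 b^2) mod 53 = 5
-1728 * (4 a)^3 = -1728 * (4*14)^3 mod 53 = 37
j = 37 * 5^(-1) mod 53 = 18

j = 18 (mod 53)


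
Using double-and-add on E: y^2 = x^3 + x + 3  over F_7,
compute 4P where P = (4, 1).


k = 4 = 100_2 (binary, LSB first: 001)
Double-and-add from P = (4, 1):
  bit 0 = 0: acc unchanged = O
  bit 1 = 0: acc unchanged = O
  bit 2 = 1: acc = O + (6, 1) = (6, 1)

4P = (6, 1)


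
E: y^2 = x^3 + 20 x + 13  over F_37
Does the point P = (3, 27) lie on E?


Check whether y^2 = x^3 + 20 x + 13 (mod 37) for (x, y) = (3, 27).
LHS: y^2 = 27^2 mod 37 = 26
RHS: x^3 + 20 x + 13 = 3^3 + 20*3 + 13 mod 37 = 26
LHS = RHS

Yes, on the curve


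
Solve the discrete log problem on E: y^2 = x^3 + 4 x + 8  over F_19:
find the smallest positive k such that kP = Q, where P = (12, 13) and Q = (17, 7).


Enumerate multiples of P until we hit Q = (17, 7):
  1P = (12, 13)
  2P = (2, 10)
  3P = (3, 3)
  4P = (5, 18)
  5P = (6, 18)
  6P = (17, 7)
Match found at i = 6.

k = 6


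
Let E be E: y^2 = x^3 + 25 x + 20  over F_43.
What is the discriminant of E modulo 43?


4 a^3 + 27 b^2 = 4*25^3 + 27*20^2 = 62500 + 10800 = 73300
Delta = -16 * (73300) = -1172800
Delta mod 43 = 25

Delta = 25 (mod 43)


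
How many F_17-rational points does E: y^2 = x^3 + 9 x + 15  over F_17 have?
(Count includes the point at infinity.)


For each x in F_17, count y with y^2 = x^3 + 9 x + 15 mod 17:
  x = 0: RHS = 15, y in [7, 10]  -> 2 point(s)
  x = 1: RHS = 8, y in [5, 12]  -> 2 point(s)
  x = 3: RHS = 1, y in [1, 16]  -> 2 point(s)
  x = 4: RHS = 13, y in [8, 9]  -> 2 point(s)
  x = 5: RHS = 15, y in [7, 10]  -> 2 point(s)
  x = 6: RHS = 13, y in [8, 9]  -> 2 point(s)
  x = 7: RHS = 13, y in [8, 9]  -> 2 point(s)
  x = 8: RHS = 4, y in [2, 15]  -> 2 point(s)
  x = 9: RHS = 9, y in [3, 14]  -> 2 point(s)
  x = 10: RHS = 0, y in [0]  -> 1 point(s)
  x = 11: RHS = 0, y in [0]  -> 1 point(s)
  x = 12: RHS = 15, y in [7, 10]  -> 2 point(s)
  x = 13: RHS = 0, y in [0]  -> 1 point(s)
Affine points: 23. Add the point at infinity: total = 24.

#E(F_17) = 24


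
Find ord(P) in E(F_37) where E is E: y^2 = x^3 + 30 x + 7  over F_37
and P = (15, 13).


Compute successive multiples of P until we hit O:
  1P = (15, 13)
  2P = (0, 28)
  3P = (23, 32)
  4P = (11, 15)
  5P = (2, 36)
  6P = (17, 19)
  7P = (14, 27)
  8P = (19, 6)
  ... (continuing to 43P)
  43P = O

ord(P) = 43


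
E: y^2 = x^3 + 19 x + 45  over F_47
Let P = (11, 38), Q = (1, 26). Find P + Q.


P != Q, so use the chord formula.
s = (y2 - y1) / (x2 - x1) = (35) / (37) mod 47 = 20
x3 = s^2 - x1 - x2 mod 47 = 20^2 - 11 - 1 = 12
y3 = s (x1 - x3) - y1 mod 47 = 20 * (11 - 12) - 38 = 36

P + Q = (12, 36)


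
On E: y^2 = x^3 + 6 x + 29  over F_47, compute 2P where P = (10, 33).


Doubling: s = (3 x1^2 + a) / (2 y1)
s = (3*10^2 + 6) / (2*33) mod 47 = 26
x3 = s^2 - 2 x1 mod 47 = 26^2 - 2*10 = 45
y3 = s (x1 - x3) - y1 mod 47 = 26 * (10 - 45) - 33 = 44

2P = (45, 44)


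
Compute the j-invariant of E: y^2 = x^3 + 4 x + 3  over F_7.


Delta = -16(4 a^3 + 27 b^2) mod 7 = 3
-1728 * (4 a)^3 = -1728 * (4*4)^3 mod 7 = 1
j = 1 * 3^(-1) mod 7 = 5

j = 5 (mod 7)


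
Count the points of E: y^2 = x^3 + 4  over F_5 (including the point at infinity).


For each x in F_5, count y with y^2 = x^3 + 0 x + 4 mod 5:
  x = 0: RHS = 4, y in [2, 3]  -> 2 point(s)
  x = 1: RHS = 0, y in [0]  -> 1 point(s)
  x = 3: RHS = 1, y in [1, 4]  -> 2 point(s)
Affine points: 5. Add the point at infinity: total = 6.

#E(F_5) = 6


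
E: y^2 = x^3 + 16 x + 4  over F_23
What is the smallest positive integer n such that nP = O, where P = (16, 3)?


Compute successive multiples of P until we hit O:
  1P = (16, 3)
  2P = (9, 7)
  3P = (11, 4)
  4P = (8, 0)
  5P = (11, 19)
  6P = (9, 16)
  7P = (16, 20)
  8P = O

ord(P) = 8


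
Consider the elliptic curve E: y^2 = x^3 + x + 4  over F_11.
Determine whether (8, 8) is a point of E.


Check whether y^2 = x^3 + 1 x + 4 (mod 11) for (x, y) = (8, 8).
LHS: y^2 = 8^2 mod 11 = 9
RHS: x^3 + 1 x + 4 = 8^3 + 1*8 + 4 mod 11 = 7
LHS != RHS

No, not on the curve


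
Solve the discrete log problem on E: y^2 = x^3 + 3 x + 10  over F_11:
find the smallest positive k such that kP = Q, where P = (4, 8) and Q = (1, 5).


Enumerate multiples of P until we hit Q = (1, 5):
  1P = (4, 8)
  2P = (1, 5)
Match found at i = 2.

k = 2


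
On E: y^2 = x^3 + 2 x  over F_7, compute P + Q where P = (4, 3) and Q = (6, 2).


P != Q, so use the chord formula.
s = (y2 - y1) / (x2 - x1) = (6) / (2) mod 7 = 3
x3 = s^2 - x1 - x2 mod 7 = 3^2 - 4 - 6 = 6
y3 = s (x1 - x3) - y1 mod 7 = 3 * (4 - 6) - 3 = 5

P + Q = (6, 5)


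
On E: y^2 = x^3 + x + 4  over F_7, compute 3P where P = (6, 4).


k = 3 = 11_2 (binary, LSB first: 11)
Double-and-add from P = (6, 4):
  bit 0 = 1: acc = O + (6, 4) = (6, 4)
  bit 1 = 1: acc = (6, 4) + (4, 4) = (4, 3)

3P = (4, 3)


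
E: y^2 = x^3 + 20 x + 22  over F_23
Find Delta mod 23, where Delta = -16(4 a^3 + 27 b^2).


4 a^3 + 27 b^2 = 4*20^3 + 27*22^2 = 32000 + 13068 = 45068
Delta = -16 * (45068) = -721088
Delta mod 23 = 8

Delta = 8 (mod 23)


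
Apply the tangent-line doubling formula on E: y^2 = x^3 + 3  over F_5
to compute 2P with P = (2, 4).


Doubling: s = (3 x1^2 + a) / (2 y1)
s = (3*2^2 + 0) / (2*4) mod 5 = 4
x3 = s^2 - 2 x1 mod 5 = 4^2 - 2*2 = 2
y3 = s (x1 - x3) - y1 mod 5 = 4 * (2 - 2) - 4 = 1

2P = (2, 1)


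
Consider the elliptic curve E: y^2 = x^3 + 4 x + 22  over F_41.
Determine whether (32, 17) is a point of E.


Check whether y^2 = x^3 + 4 x + 22 (mod 41) for (x, y) = (32, 17).
LHS: y^2 = 17^2 mod 41 = 2
RHS: x^3 + 4 x + 22 = 32^3 + 4*32 + 22 mod 41 = 36
LHS != RHS

No, not on the curve


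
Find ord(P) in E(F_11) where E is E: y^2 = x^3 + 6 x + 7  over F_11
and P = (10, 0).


Compute successive multiples of P until we hit O:
  1P = (10, 0)
  2P = O

ord(P) = 2


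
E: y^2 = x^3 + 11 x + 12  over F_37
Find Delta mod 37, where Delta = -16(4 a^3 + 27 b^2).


4 a^3 + 27 b^2 = 4*11^3 + 27*12^2 = 5324 + 3888 = 9212
Delta = -16 * (9212) = -147392
Delta mod 37 = 16

Delta = 16 (mod 37)


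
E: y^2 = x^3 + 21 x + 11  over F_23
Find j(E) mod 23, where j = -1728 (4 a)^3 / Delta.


Delta = -16(4 a^3 + 27 b^2) mod 23 = 13
-1728 * (4 a)^3 = -1728 * (4*21)^3 mod 23 = 18
j = 18 * 13^(-1) mod 23 = 12

j = 12 (mod 23)


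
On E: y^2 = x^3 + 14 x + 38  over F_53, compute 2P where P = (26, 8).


Doubling: s = (3 x1^2 + a) / (2 y1)
s = (3*26^2 + 14) / (2*8) mod 53 = 15
x3 = s^2 - 2 x1 mod 53 = 15^2 - 2*26 = 14
y3 = s (x1 - x3) - y1 mod 53 = 15 * (26 - 14) - 8 = 13

2P = (14, 13)


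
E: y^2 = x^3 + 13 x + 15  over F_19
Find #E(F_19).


For each x in F_19, count y with y^2 = x^3 + 13 x + 15 mod 19:
  x = 2: RHS = 11, y in [7, 12]  -> 2 point(s)
  x = 3: RHS = 5, y in [9, 10]  -> 2 point(s)
  x = 4: RHS = 17, y in [6, 13]  -> 2 point(s)
  x = 6: RHS = 5, y in [9, 10]  -> 2 point(s)
  x = 8: RHS = 4, y in [2, 17]  -> 2 point(s)
  x = 9: RHS = 6, y in [5, 14]  -> 2 point(s)
  x = 10: RHS = 5, y in [9, 10]  -> 2 point(s)
  x = 11: RHS = 7, y in [8, 11]  -> 2 point(s)
  x = 13: RHS = 6, y in [5, 14]  -> 2 point(s)
  x = 16: RHS = 6, y in [5, 14]  -> 2 point(s)
  x = 17: RHS = 0, y in [0]  -> 1 point(s)
  x = 18: RHS = 1, y in [1, 18]  -> 2 point(s)
Affine points: 23. Add the point at infinity: total = 24.

#E(F_19) = 24


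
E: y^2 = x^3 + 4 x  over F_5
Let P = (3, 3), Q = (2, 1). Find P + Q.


P != Q, so use the chord formula.
s = (y2 - y1) / (x2 - x1) = (3) / (4) mod 5 = 2
x3 = s^2 - x1 - x2 mod 5 = 2^2 - 3 - 2 = 4
y3 = s (x1 - x3) - y1 mod 5 = 2 * (3 - 4) - 3 = 0

P + Q = (4, 0)


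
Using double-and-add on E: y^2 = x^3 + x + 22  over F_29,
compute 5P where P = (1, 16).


k = 5 = 101_2 (binary, LSB first: 101)
Double-and-add from P = (1, 16):
  bit 0 = 1: acc = O + (1, 16) = (1, 16)
  bit 1 = 0: acc unchanged = (1, 16)
  bit 2 = 1: acc = (1, 16) + (0, 14) = (3, 9)

5P = (3, 9)


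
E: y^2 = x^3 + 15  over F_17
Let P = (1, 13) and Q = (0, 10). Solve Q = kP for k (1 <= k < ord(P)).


Enumerate multiples of P until we hit Q = (0, 10):
  1P = (1, 13)
  2P = (0, 10)
Match found at i = 2.

k = 2


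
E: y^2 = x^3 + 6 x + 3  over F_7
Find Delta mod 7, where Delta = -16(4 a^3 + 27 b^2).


4 a^3 + 27 b^2 = 4*6^3 + 27*3^2 = 864 + 243 = 1107
Delta = -16 * (1107) = -17712
Delta mod 7 = 5

Delta = 5 (mod 7)
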